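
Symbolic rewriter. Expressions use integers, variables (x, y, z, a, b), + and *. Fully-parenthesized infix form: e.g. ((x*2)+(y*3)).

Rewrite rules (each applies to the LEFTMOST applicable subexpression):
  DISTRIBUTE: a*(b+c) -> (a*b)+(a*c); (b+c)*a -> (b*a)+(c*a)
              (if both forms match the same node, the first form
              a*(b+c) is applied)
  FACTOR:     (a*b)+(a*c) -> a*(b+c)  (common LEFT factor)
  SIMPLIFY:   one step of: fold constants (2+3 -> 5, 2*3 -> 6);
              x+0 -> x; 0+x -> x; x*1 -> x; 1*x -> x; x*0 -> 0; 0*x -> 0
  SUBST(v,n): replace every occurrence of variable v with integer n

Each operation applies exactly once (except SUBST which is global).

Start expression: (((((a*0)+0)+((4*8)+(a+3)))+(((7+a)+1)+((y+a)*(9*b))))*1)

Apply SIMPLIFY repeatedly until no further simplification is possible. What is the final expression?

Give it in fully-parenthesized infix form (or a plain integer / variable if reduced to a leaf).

Start: (((((a*0)+0)+((4*8)+(a+3)))+(((7+a)+1)+((y+a)*(9*b))))*1)
Step 1: at root: (((((a*0)+0)+((4*8)+(a+3)))+(((7+a)+1)+((y+a)*(9*b))))*1) -> ((((a*0)+0)+((4*8)+(a+3)))+(((7+a)+1)+((y+a)*(9*b)))); overall: (((((a*0)+0)+((4*8)+(a+3)))+(((7+a)+1)+((y+a)*(9*b))))*1) -> ((((a*0)+0)+((4*8)+(a+3)))+(((7+a)+1)+((y+a)*(9*b))))
Step 2: at LL: ((a*0)+0) -> (a*0); overall: ((((a*0)+0)+((4*8)+(a+3)))+(((7+a)+1)+((y+a)*(9*b)))) -> (((a*0)+((4*8)+(a+3)))+(((7+a)+1)+((y+a)*(9*b))))
Step 3: at LL: (a*0) -> 0; overall: (((a*0)+((4*8)+(a+3)))+(((7+a)+1)+((y+a)*(9*b)))) -> ((0+((4*8)+(a+3)))+(((7+a)+1)+((y+a)*(9*b))))
Step 4: at L: (0+((4*8)+(a+3))) -> ((4*8)+(a+3)); overall: ((0+((4*8)+(a+3)))+(((7+a)+1)+((y+a)*(9*b)))) -> (((4*8)+(a+3))+(((7+a)+1)+((y+a)*(9*b))))
Step 5: at LL: (4*8) -> 32; overall: (((4*8)+(a+3))+(((7+a)+1)+((y+a)*(9*b)))) -> ((32+(a+3))+(((7+a)+1)+((y+a)*(9*b))))
Fixed point: ((32+(a+3))+(((7+a)+1)+((y+a)*(9*b))))

Answer: ((32+(a+3))+(((7+a)+1)+((y+a)*(9*b))))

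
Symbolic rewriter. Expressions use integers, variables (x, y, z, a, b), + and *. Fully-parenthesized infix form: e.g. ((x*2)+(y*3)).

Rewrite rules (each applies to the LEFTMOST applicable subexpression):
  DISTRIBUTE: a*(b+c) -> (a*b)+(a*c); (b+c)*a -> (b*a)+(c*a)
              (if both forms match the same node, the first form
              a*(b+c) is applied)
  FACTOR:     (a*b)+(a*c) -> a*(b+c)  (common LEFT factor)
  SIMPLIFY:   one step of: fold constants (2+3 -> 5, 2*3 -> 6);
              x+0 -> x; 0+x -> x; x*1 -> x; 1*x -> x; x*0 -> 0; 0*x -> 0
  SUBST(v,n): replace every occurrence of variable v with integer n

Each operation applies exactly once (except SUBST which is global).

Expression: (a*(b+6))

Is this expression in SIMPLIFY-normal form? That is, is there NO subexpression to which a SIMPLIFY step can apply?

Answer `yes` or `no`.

Answer: yes

Derivation:
Expression: (a*(b+6))
Scanning for simplifiable subexpressions (pre-order)...
  at root: (a*(b+6)) (not simplifiable)
  at R: (b+6) (not simplifiable)
Result: no simplifiable subexpression found -> normal form.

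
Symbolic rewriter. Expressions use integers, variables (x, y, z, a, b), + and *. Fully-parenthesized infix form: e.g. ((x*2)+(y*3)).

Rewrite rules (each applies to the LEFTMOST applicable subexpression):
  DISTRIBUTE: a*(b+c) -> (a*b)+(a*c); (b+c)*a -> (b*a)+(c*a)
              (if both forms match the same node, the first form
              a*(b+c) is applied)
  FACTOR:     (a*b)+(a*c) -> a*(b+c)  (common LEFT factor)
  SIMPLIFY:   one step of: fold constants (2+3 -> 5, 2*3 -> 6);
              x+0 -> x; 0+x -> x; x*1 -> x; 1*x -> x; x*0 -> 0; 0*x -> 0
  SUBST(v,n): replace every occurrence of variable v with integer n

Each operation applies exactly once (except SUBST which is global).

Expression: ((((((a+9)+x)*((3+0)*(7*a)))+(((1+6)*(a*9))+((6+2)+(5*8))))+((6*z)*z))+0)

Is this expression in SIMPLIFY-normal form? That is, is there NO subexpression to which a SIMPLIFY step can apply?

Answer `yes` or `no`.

Expression: ((((((a+9)+x)*((3+0)*(7*a)))+(((1+6)*(a*9))+((6+2)+(5*8))))+((6*z)*z))+0)
Scanning for simplifiable subexpressions (pre-order)...
  at root: ((((((a+9)+x)*((3+0)*(7*a)))+(((1+6)*(a*9))+((6+2)+(5*8))))+((6*z)*z))+0) (SIMPLIFIABLE)
  at L: (((((a+9)+x)*((3+0)*(7*a)))+(((1+6)*(a*9))+((6+2)+(5*8))))+((6*z)*z)) (not simplifiable)
  at LL: ((((a+9)+x)*((3+0)*(7*a)))+(((1+6)*(a*9))+((6+2)+(5*8)))) (not simplifiable)
  at LLL: (((a+9)+x)*((3+0)*(7*a))) (not simplifiable)
  at LLLL: ((a+9)+x) (not simplifiable)
  at LLLLL: (a+9) (not simplifiable)
  at LLLR: ((3+0)*(7*a)) (not simplifiable)
  at LLLRL: (3+0) (SIMPLIFIABLE)
  at LLLRR: (7*a) (not simplifiable)
  at LLR: (((1+6)*(a*9))+((6+2)+(5*8))) (not simplifiable)
  at LLRL: ((1+6)*(a*9)) (not simplifiable)
  at LLRLL: (1+6) (SIMPLIFIABLE)
  at LLRLR: (a*9) (not simplifiable)
  at LLRR: ((6+2)+(5*8)) (not simplifiable)
  at LLRRL: (6+2) (SIMPLIFIABLE)
  at LLRRR: (5*8) (SIMPLIFIABLE)
  at LR: ((6*z)*z) (not simplifiable)
  at LRL: (6*z) (not simplifiable)
Found simplifiable subexpr at path root: ((((((a+9)+x)*((3+0)*(7*a)))+(((1+6)*(a*9))+((6+2)+(5*8))))+((6*z)*z))+0)
One SIMPLIFY step would give: (((((a+9)+x)*((3+0)*(7*a)))+(((1+6)*(a*9))+((6+2)+(5*8))))+((6*z)*z))
-> NOT in normal form.

Answer: no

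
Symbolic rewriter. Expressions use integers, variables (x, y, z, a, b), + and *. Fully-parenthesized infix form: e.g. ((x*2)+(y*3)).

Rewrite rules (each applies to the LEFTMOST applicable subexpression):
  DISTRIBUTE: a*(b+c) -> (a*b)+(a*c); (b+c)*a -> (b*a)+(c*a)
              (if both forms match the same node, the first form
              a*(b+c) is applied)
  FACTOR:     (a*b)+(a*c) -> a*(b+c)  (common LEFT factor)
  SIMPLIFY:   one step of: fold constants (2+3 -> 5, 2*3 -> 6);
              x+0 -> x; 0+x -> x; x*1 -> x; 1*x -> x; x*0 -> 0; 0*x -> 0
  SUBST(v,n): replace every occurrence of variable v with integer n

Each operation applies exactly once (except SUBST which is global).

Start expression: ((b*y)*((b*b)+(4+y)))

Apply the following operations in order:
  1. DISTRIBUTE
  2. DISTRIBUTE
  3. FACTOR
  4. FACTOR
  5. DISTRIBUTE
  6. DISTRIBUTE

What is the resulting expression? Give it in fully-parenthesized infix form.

Answer: (((b*y)*(b*b))+(((b*y)*4)+((b*y)*y)))

Derivation:
Start: ((b*y)*((b*b)+(4+y)))
Apply DISTRIBUTE at root (target: ((b*y)*((b*b)+(4+y)))): ((b*y)*((b*b)+(4+y))) -> (((b*y)*(b*b))+((b*y)*(4+y)))
Apply DISTRIBUTE at R (target: ((b*y)*(4+y))): (((b*y)*(b*b))+((b*y)*(4+y))) -> (((b*y)*(b*b))+(((b*y)*4)+((b*y)*y)))
Apply FACTOR at R (target: (((b*y)*4)+((b*y)*y))): (((b*y)*(b*b))+(((b*y)*4)+((b*y)*y))) -> (((b*y)*(b*b))+((b*y)*(4+y)))
Apply FACTOR at root (target: (((b*y)*(b*b))+((b*y)*(4+y)))): (((b*y)*(b*b))+((b*y)*(4+y))) -> ((b*y)*((b*b)+(4+y)))
Apply DISTRIBUTE at root (target: ((b*y)*((b*b)+(4+y)))): ((b*y)*((b*b)+(4+y))) -> (((b*y)*(b*b))+((b*y)*(4+y)))
Apply DISTRIBUTE at R (target: ((b*y)*(4+y))): (((b*y)*(b*b))+((b*y)*(4+y))) -> (((b*y)*(b*b))+(((b*y)*4)+((b*y)*y)))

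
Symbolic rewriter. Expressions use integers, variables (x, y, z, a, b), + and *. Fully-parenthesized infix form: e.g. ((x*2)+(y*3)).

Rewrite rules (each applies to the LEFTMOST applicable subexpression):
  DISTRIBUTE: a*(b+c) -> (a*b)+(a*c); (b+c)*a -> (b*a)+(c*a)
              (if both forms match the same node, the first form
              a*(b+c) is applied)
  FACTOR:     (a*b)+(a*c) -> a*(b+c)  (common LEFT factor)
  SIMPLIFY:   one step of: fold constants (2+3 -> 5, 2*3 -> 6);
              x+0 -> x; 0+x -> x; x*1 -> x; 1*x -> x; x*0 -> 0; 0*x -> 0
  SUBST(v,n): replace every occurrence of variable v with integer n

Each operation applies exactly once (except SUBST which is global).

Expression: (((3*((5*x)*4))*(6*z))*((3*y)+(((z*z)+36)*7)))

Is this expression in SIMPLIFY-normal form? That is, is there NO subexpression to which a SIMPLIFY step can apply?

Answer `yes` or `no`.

Expression: (((3*((5*x)*4))*(6*z))*((3*y)+(((z*z)+36)*7)))
Scanning for simplifiable subexpressions (pre-order)...
  at root: (((3*((5*x)*4))*(6*z))*((3*y)+(((z*z)+36)*7))) (not simplifiable)
  at L: ((3*((5*x)*4))*(6*z)) (not simplifiable)
  at LL: (3*((5*x)*4)) (not simplifiable)
  at LLR: ((5*x)*4) (not simplifiable)
  at LLRL: (5*x) (not simplifiable)
  at LR: (6*z) (not simplifiable)
  at R: ((3*y)+(((z*z)+36)*7)) (not simplifiable)
  at RL: (3*y) (not simplifiable)
  at RR: (((z*z)+36)*7) (not simplifiable)
  at RRL: ((z*z)+36) (not simplifiable)
  at RRLL: (z*z) (not simplifiable)
Result: no simplifiable subexpression found -> normal form.

Answer: yes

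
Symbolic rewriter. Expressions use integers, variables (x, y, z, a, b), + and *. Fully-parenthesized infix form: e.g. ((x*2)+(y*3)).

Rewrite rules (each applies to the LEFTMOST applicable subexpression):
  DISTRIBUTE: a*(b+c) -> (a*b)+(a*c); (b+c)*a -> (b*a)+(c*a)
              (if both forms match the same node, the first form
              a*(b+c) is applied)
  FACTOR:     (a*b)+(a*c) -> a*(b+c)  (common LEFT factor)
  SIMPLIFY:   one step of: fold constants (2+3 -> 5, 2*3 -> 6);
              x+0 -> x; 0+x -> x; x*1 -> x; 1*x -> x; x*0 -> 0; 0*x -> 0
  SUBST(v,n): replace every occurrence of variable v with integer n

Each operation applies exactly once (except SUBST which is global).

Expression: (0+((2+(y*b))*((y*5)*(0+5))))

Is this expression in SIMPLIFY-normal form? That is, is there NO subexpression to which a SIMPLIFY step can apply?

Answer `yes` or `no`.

Expression: (0+((2+(y*b))*((y*5)*(0+5))))
Scanning for simplifiable subexpressions (pre-order)...
  at root: (0+((2+(y*b))*((y*5)*(0+5)))) (SIMPLIFIABLE)
  at R: ((2+(y*b))*((y*5)*(0+5))) (not simplifiable)
  at RL: (2+(y*b)) (not simplifiable)
  at RLR: (y*b) (not simplifiable)
  at RR: ((y*5)*(0+5)) (not simplifiable)
  at RRL: (y*5) (not simplifiable)
  at RRR: (0+5) (SIMPLIFIABLE)
Found simplifiable subexpr at path root: (0+((2+(y*b))*((y*5)*(0+5))))
One SIMPLIFY step would give: ((2+(y*b))*((y*5)*(0+5)))
-> NOT in normal form.

Answer: no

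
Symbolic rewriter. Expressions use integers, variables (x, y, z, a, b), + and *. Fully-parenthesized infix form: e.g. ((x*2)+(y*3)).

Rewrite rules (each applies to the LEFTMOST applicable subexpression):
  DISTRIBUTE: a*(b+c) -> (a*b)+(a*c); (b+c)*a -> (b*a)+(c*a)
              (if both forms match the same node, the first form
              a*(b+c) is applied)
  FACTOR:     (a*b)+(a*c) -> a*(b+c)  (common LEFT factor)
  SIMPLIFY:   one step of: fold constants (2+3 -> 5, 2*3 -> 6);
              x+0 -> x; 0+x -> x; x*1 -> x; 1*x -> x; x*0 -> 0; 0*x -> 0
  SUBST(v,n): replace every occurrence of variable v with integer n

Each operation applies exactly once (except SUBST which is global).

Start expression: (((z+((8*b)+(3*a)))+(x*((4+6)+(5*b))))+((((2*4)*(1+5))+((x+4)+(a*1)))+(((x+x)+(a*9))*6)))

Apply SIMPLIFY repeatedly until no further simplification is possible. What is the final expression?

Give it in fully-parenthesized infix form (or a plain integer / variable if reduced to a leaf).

Start: (((z+((8*b)+(3*a)))+(x*((4+6)+(5*b))))+((((2*4)*(1+5))+((x+4)+(a*1)))+(((x+x)+(a*9))*6)))
Step 1: at LRRL: (4+6) -> 10; overall: (((z+((8*b)+(3*a)))+(x*((4+6)+(5*b))))+((((2*4)*(1+5))+((x+4)+(a*1)))+(((x+x)+(a*9))*6))) -> (((z+((8*b)+(3*a)))+(x*(10+(5*b))))+((((2*4)*(1+5))+((x+4)+(a*1)))+(((x+x)+(a*9))*6)))
Step 2: at RLLL: (2*4) -> 8; overall: (((z+((8*b)+(3*a)))+(x*(10+(5*b))))+((((2*4)*(1+5))+((x+4)+(a*1)))+(((x+x)+(a*9))*6))) -> (((z+((8*b)+(3*a)))+(x*(10+(5*b))))+(((8*(1+5))+((x+4)+(a*1)))+(((x+x)+(a*9))*6)))
Step 3: at RLLR: (1+5) -> 6; overall: (((z+((8*b)+(3*a)))+(x*(10+(5*b))))+(((8*(1+5))+((x+4)+(a*1)))+(((x+x)+(a*9))*6))) -> (((z+((8*b)+(3*a)))+(x*(10+(5*b))))+(((8*6)+((x+4)+(a*1)))+(((x+x)+(a*9))*6)))
Step 4: at RLL: (8*6) -> 48; overall: (((z+((8*b)+(3*a)))+(x*(10+(5*b))))+(((8*6)+((x+4)+(a*1)))+(((x+x)+(a*9))*6))) -> (((z+((8*b)+(3*a)))+(x*(10+(5*b))))+((48+((x+4)+(a*1)))+(((x+x)+(a*9))*6)))
Step 5: at RLRR: (a*1) -> a; overall: (((z+((8*b)+(3*a)))+(x*(10+(5*b))))+((48+((x+4)+(a*1)))+(((x+x)+(a*9))*6))) -> (((z+((8*b)+(3*a)))+(x*(10+(5*b))))+((48+((x+4)+a))+(((x+x)+(a*9))*6)))
Fixed point: (((z+((8*b)+(3*a)))+(x*(10+(5*b))))+((48+((x+4)+a))+(((x+x)+(a*9))*6)))

Answer: (((z+((8*b)+(3*a)))+(x*(10+(5*b))))+((48+((x+4)+a))+(((x+x)+(a*9))*6)))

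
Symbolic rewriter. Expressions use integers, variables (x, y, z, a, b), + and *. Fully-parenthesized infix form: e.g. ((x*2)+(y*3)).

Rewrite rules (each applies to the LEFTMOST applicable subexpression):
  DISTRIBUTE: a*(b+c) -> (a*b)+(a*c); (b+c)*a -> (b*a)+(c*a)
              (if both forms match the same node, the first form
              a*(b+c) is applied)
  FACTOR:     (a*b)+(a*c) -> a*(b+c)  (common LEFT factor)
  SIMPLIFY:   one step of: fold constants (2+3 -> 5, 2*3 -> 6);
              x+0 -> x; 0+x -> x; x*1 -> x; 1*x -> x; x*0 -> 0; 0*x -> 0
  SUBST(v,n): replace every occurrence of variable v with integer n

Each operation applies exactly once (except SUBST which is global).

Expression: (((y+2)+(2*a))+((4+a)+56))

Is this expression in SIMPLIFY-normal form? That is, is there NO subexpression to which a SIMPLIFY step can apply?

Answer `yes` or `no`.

Answer: yes

Derivation:
Expression: (((y+2)+(2*a))+((4+a)+56))
Scanning for simplifiable subexpressions (pre-order)...
  at root: (((y+2)+(2*a))+((4+a)+56)) (not simplifiable)
  at L: ((y+2)+(2*a)) (not simplifiable)
  at LL: (y+2) (not simplifiable)
  at LR: (2*a) (not simplifiable)
  at R: ((4+a)+56) (not simplifiable)
  at RL: (4+a) (not simplifiable)
Result: no simplifiable subexpression found -> normal form.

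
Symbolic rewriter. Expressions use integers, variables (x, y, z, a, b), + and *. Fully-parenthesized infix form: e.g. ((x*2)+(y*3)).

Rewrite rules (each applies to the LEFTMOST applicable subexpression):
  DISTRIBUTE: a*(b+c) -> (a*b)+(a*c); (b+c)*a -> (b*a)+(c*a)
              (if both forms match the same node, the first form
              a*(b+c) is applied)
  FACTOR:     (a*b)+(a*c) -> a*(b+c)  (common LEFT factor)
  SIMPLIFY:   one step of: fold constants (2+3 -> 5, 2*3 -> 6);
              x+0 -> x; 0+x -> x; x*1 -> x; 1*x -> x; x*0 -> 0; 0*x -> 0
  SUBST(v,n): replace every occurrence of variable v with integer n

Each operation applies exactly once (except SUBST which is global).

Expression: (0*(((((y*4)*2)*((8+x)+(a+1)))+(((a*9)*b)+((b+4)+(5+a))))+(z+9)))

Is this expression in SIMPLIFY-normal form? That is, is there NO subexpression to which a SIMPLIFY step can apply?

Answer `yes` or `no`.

Expression: (0*(((((y*4)*2)*((8+x)+(a+1)))+(((a*9)*b)+((b+4)+(5+a))))+(z+9)))
Scanning for simplifiable subexpressions (pre-order)...
  at root: (0*(((((y*4)*2)*((8+x)+(a+1)))+(((a*9)*b)+((b+4)+(5+a))))+(z+9))) (SIMPLIFIABLE)
  at R: (((((y*4)*2)*((8+x)+(a+1)))+(((a*9)*b)+((b+4)+(5+a))))+(z+9)) (not simplifiable)
  at RL: ((((y*4)*2)*((8+x)+(a+1)))+(((a*9)*b)+((b+4)+(5+a)))) (not simplifiable)
  at RLL: (((y*4)*2)*((8+x)+(a+1))) (not simplifiable)
  at RLLL: ((y*4)*2) (not simplifiable)
  at RLLLL: (y*4) (not simplifiable)
  at RLLR: ((8+x)+(a+1)) (not simplifiable)
  at RLLRL: (8+x) (not simplifiable)
  at RLLRR: (a+1) (not simplifiable)
  at RLR: (((a*9)*b)+((b+4)+(5+a))) (not simplifiable)
  at RLRL: ((a*9)*b) (not simplifiable)
  at RLRLL: (a*9) (not simplifiable)
  at RLRR: ((b+4)+(5+a)) (not simplifiable)
  at RLRRL: (b+4) (not simplifiable)
  at RLRRR: (5+a) (not simplifiable)
  at RR: (z+9) (not simplifiable)
Found simplifiable subexpr at path root: (0*(((((y*4)*2)*((8+x)+(a+1)))+(((a*9)*b)+((b+4)+(5+a))))+(z+9)))
One SIMPLIFY step would give: 0
-> NOT in normal form.

Answer: no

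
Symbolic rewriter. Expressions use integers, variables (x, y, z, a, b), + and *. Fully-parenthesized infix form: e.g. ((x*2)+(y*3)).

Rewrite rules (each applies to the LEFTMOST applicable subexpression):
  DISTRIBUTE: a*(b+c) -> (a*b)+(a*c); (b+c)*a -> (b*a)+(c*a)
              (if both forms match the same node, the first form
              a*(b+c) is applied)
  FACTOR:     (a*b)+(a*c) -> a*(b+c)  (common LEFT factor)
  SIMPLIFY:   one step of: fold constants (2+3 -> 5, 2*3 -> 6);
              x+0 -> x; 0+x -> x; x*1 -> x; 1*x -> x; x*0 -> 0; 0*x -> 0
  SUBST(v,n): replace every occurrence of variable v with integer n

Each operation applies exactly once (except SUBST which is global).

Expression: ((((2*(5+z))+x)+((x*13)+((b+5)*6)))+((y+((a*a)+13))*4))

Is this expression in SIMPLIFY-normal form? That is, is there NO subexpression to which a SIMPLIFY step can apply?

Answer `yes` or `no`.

Expression: ((((2*(5+z))+x)+((x*13)+((b+5)*6)))+((y+((a*a)+13))*4))
Scanning for simplifiable subexpressions (pre-order)...
  at root: ((((2*(5+z))+x)+((x*13)+((b+5)*6)))+((y+((a*a)+13))*4)) (not simplifiable)
  at L: (((2*(5+z))+x)+((x*13)+((b+5)*6))) (not simplifiable)
  at LL: ((2*(5+z))+x) (not simplifiable)
  at LLL: (2*(5+z)) (not simplifiable)
  at LLLR: (5+z) (not simplifiable)
  at LR: ((x*13)+((b+5)*6)) (not simplifiable)
  at LRL: (x*13) (not simplifiable)
  at LRR: ((b+5)*6) (not simplifiable)
  at LRRL: (b+5) (not simplifiable)
  at R: ((y+((a*a)+13))*4) (not simplifiable)
  at RL: (y+((a*a)+13)) (not simplifiable)
  at RLR: ((a*a)+13) (not simplifiable)
  at RLRL: (a*a) (not simplifiable)
Result: no simplifiable subexpression found -> normal form.

Answer: yes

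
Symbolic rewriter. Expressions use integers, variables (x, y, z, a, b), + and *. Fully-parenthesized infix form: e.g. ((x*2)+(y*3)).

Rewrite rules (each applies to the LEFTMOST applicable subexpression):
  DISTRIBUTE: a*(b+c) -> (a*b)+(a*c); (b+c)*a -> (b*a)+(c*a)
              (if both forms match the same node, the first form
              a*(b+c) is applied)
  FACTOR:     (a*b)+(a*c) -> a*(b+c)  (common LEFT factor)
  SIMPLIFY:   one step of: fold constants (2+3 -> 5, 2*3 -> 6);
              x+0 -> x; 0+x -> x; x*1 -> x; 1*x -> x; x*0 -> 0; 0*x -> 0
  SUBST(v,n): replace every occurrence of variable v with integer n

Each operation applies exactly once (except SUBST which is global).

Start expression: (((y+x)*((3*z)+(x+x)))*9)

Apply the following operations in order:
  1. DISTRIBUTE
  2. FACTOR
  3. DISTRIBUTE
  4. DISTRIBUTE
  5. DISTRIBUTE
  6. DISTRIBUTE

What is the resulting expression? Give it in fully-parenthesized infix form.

Answer: ((((y*(3*z))*9)+((x*(3*z))*9))+(((y+x)*(x+x))*9))

Derivation:
Start: (((y+x)*((3*z)+(x+x)))*9)
Apply DISTRIBUTE at L (target: ((y+x)*((3*z)+(x+x)))): (((y+x)*((3*z)+(x+x)))*9) -> ((((y+x)*(3*z))+((y+x)*(x+x)))*9)
Apply FACTOR at L (target: (((y+x)*(3*z))+((y+x)*(x+x)))): ((((y+x)*(3*z))+((y+x)*(x+x)))*9) -> (((y+x)*((3*z)+(x+x)))*9)
Apply DISTRIBUTE at L (target: ((y+x)*((3*z)+(x+x)))): (((y+x)*((3*z)+(x+x)))*9) -> ((((y+x)*(3*z))+((y+x)*(x+x)))*9)
Apply DISTRIBUTE at root (target: ((((y+x)*(3*z))+((y+x)*(x+x)))*9)): ((((y+x)*(3*z))+((y+x)*(x+x)))*9) -> ((((y+x)*(3*z))*9)+(((y+x)*(x+x))*9))
Apply DISTRIBUTE at LL (target: ((y+x)*(3*z))): ((((y+x)*(3*z))*9)+(((y+x)*(x+x))*9)) -> ((((y*(3*z))+(x*(3*z)))*9)+(((y+x)*(x+x))*9))
Apply DISTRIBUTE at L (target: (((y*(3*z))+(x*(3*z)))*9)): ((((y*(3*z))+(x*(3*z)))*9)+(((y+x)*(x+x))*9)) -> ((((y*(3*z))*9)+((x*(3*z))*9))+(((y+x)*(x+x))*9))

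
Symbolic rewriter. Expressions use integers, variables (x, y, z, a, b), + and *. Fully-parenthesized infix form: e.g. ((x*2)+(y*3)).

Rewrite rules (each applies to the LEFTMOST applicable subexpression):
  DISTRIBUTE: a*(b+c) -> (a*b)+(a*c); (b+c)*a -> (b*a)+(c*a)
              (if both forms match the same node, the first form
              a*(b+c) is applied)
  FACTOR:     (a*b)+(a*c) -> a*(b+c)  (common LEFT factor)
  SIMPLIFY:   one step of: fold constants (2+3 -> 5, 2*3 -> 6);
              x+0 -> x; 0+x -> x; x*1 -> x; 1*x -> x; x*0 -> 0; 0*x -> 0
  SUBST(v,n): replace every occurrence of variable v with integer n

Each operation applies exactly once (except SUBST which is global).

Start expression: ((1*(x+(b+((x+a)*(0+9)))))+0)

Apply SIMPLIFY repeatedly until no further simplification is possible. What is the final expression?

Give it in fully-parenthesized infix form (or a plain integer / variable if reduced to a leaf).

Start: ((1*(x+(b+((x+a)*(0+9)))))+0)
Step 1: at root: ((1*(x+(b+((x+a)*(0+9)))))+0) -> (1*(x+(b+((x+a)*(0+9))))); overall: ((1*(x+(b+((x+a)*(0+9)))))+0) -> (1*(x+(b+((x+a)*(0+9)))))
Step 2: at root: (1*(x+(b+((x+a)*(0+9))))) -> (x+(b+((x+a)*(0+9)))); overall: (1*(x+(b+((x+a)*(0+9))))) -> (x+(b+((x+a)*(0+9))))
Step 3: at RRR: (0+9) -> 9; overall: (x+(b+((x+a)*(0+9)))) -> (x+(b+((x+a)*9)))
Fixed point: (x+(b+((x+a)*9)))

Answer: (x+(b+((x+a)*9)))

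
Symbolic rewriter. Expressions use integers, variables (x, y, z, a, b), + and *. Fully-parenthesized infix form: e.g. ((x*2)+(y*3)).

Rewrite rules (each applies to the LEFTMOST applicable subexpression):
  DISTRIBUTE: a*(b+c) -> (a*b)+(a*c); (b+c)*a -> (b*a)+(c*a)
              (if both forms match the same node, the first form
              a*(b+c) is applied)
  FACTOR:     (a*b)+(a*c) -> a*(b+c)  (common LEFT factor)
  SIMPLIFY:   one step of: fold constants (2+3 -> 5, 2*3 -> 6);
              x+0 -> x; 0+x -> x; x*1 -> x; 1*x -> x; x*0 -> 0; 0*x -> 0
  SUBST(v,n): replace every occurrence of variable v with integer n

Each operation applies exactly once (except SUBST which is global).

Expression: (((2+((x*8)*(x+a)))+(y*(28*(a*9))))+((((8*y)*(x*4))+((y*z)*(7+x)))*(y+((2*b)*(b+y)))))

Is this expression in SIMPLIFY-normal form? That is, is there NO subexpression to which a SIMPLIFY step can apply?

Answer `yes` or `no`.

Expression: (((2+((x*8)*(x+a)))+(y*(28*(a*9))))+((((8*y)*(x*4))+((y*z)*(7+x)))*(y+((2*b)*(b+y)))))
Scanning for simplifiable subexpressions (pre-order)...
  at root: (((2+((x*8)*(x+a)))+(y*(28*(a*9))))+((((8*y)*(x*4))+((y*z)*(7+x)))*(y+((2*b)*(b+y))))) (not simplifiable)
  at L: ((2+((x*8)*(x+a)))+(y*(28*(a*9)))) (not simplifiable)
  at LL: (2+((x*8)*(x+a))) (not simplifiable)
  at LLR: ((x*8)*(x+a)) (not simplifiable)
  at LLRL: (x*8) (not simplifiable)
  at LLRR: (x+a) (not simplifiable)
  at LR: (y*(28*(a*9))) (not simplifiable)
  at LRR: (28*(a*9)) (not simplifiable)
  at LRRR: (a*9) (not simplifiable)
  at R: ((((8*y)*(x*4))+((y*z)*(7+x)))*(y+((2*b)*(b+y)))) (not simplifiable)
  at RL: (((8*y)*(x*4))+((y*z)*(7+x))) (not simplifiable)
  at RLL: ((8*y)*(x*4)) (not simplifiable)
  at RLLL: (8*y) (not simplifiable)
  at RLLR: (x*4) (not simplifiable)
  at RLR: ((y*z)*(7+x)) (not simplifiable)
  at RLRL: (y*z) (not simplifiable)
  at RLRR: (7+x) (not simplifiable)
  at RR: (y+((2*b)*(b+y))) (not simplifiable)
  at RRR: ((2*b)*(b+y)) (not simplifiable)
  at RRRL: (2*b) (not simplifiable)
  at RRRR: (b+y) (not simplifiable)
Result: no simplifiable subexpression found -> normal form.

Answer: yes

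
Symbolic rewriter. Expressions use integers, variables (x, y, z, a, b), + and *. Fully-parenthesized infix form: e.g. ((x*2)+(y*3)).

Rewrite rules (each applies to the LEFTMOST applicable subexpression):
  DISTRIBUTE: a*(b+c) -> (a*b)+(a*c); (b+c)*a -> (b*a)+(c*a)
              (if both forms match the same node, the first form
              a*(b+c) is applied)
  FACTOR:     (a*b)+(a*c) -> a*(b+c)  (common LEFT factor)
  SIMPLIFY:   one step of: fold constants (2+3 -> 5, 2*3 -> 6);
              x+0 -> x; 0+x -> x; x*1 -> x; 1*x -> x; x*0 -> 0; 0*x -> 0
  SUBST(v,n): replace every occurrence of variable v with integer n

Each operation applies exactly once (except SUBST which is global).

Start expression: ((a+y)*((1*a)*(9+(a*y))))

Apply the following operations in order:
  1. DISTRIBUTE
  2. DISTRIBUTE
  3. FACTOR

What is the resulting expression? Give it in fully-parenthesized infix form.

Answer: ((a*((1*a)*(9+(a*y))))+(y*((1*a)*(9+(a*y)))))

Derivation:
Start: ((a+y)*((1*a)*(9+(a*y))))
Apply DISTRIBUTE at root (target: ((a+y)*((1*a)*(9+(a*y))))): ((a+y)*((1*a)*(9+(a*y)))) -> ((a*((1*a)*(9+(a*y))))+(y*((1*a)*(9+(a*y)))))
Apply DISTRIBUTE at LR (target: ((1*a)*(9+(a*y)))): ((a*((1*a)*(9+(a*y))))+(y*((1*a)*(9+(a*y))))) -> ((a*(((1*a)*9)+((1*a)*(a*y))))+(y*((1*a)*(9+(a*y)))))
Apply FACTOR at LR (target: (((1*a)*9)+((1*a)*(a*y)))): ((a*(((1*a)*9)+((1*a)*(a*y))))+(y*((1*a)*(9+(a*y))))) -> ((a*((1*a)*(9+(a*y))))+(y*((1*a)*(9+(a*y)))))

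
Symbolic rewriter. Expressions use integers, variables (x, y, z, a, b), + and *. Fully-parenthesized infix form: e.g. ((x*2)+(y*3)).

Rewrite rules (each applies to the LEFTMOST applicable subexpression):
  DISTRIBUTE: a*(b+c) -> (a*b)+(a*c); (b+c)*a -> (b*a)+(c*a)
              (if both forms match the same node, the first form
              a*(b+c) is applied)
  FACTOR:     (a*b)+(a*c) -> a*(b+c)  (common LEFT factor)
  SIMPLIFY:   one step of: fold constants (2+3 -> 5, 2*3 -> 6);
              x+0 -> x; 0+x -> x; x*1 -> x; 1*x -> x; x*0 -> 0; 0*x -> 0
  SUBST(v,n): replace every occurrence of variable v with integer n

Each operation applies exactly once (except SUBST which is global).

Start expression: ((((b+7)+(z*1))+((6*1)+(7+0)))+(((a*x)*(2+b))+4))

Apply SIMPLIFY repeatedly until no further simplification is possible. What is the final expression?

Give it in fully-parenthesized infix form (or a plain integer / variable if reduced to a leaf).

Answer: ((((b+7)+z)+13)+(((a*x)*(2+b))+4))

Derivation:
Start: ((((b+7)+(z*1))+((6*1)+(7+0)))+(((a*x)*(2+b))+4))
Step 1: at LLR: (z*1) -> z; overall: ((((b+7)+(z*1))+((6*1)+(7+0)))+(((a*x)*(2+b))+4)) -> ((((b+7)+z)+((6*1)+(7+0)))+(((a*x)*(2+b))+4))
Step 2: at LRL: (6*1) -> 6; overall: ((((b+7)+z)+((6*1)+(7+0)))+(((a*x)*(2+b))+4)) -> ((((b+7)+z)+(6+(7+0)))+(((a*x)*(2+b))+4))
Step 3: at LRR: (7+0) -> 7; overall: ((((b+7)+z)+(6+(7+0)))+(((a*x)*(2+b))+4)) -> ((((b+7)+z)+(6+7))+(((a*x)*(2+b))+4))
Step 4: at LR: (6+7) -> 13; overall: ((((b+7)+z)+(6+7))+(((a*x)*(2+b))+4)) -> ((((b+7)+z)+13)+(((a*x)*(2+b))+4))
Fixed point: ((((b+7)+z)+13)+(((a*x)*(2+b))+4))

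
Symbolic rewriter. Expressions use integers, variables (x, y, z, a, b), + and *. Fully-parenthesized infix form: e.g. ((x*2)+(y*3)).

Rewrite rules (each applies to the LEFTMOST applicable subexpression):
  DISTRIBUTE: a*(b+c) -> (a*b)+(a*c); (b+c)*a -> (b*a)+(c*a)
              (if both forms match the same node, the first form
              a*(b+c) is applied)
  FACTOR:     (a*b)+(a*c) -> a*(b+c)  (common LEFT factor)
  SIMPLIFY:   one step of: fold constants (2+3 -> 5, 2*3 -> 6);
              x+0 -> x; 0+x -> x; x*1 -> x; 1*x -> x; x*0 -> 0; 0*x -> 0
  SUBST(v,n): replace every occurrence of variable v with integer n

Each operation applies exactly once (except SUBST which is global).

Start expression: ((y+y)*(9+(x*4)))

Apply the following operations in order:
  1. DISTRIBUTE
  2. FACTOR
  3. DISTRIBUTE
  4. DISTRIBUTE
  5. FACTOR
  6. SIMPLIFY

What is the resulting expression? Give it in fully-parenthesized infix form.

Answer: ((y*18)+((y+y)*(x*4)))

Derivation:
Start: ((y+y)*(9+(x*4)))
Apply DISTRIBUTE at root (target: ((y+y)*(9+(x*4)))): ((y+y)*(9+(x*4))) -> (((y+y)*9)+((y+y)*(x*4)))
Apply FACTOR at root (target: (((y+y)*9)+((y+y)*(x*4)))): (((y+y)*9)+((y+y)*(x*4))) -> ((y+y)*(9+(x*4)))
Apply DISTRIBUTE at root (target: ((y+y)*(9+(x*4)))): ((y+y)*(9+(x*4))) -> (((y+y)*9)+((y+y)*(x*4)))
Apply DISTRIBUTE at L (target: ((y+y)*9)): (((y+y)*9)+((y+y)*(x*4))) -> (((y*9)+(y*9))+((y+y)*(x*4)))
Apply FACTOR at L (target: ((y*9)+(y*9))): (((y*9)+(y*9))+((y+y)*(x*4))) -> ((y*(9+9))+((y+y)*(x*4)))
Apply SIMPLIFY at LR (target: (9+9)): ((y*(9+9))+((y+y)*(x*4))) -> ((y*18)+((y+y)*(x*4)))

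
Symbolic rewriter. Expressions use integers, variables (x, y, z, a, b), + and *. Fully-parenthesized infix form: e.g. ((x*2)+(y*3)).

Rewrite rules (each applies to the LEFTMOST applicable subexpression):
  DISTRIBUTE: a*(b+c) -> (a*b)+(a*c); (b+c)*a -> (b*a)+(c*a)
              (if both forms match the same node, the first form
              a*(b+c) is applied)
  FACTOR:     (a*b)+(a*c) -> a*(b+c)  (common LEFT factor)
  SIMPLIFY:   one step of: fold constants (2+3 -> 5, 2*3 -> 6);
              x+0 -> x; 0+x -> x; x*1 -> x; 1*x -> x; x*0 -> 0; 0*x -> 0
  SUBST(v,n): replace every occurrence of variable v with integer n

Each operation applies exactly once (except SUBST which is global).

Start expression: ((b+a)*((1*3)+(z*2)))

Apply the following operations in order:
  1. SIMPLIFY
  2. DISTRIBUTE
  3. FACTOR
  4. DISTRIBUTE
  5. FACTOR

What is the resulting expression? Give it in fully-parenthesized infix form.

Answer: ((b+a)*(3+(z*2)))

Derivation:
Start: ((b+a)*((1*3)+(z*2)))
Apply SIMPLIFY at RL (target: (1*3)): ((b+a)*((1*3)+(z*2))) -> ((b+a)*(3+(z*2)))
Apply DISTRIBUTE at root (target: ((b+a)*(3+(z*2)))): ((b+a)*(3+(z*2))) -> (((b+a)*3)+((b+a)*(z*2)))
Apply FACTOR at root (target: (((b+a)*3)+((b+a)*(z*2)))): (((b+a)*3)+((b+a)*(z*2))) -> ((b+a)*(3+(z*2)))
Apply DISTRIBUTE at root (target: ((b+a)*(3+(z*2)))): ((b+a)*(3+(z*2))) -> (((b+a)*3)+((b+a)*(z*2)))
Apply FACTOR at root (target: (((b+a)*3)+((b+a)*(z*2)))): (((b+a)*3)+((b+a)*(z*2))) -> ((b+a)*(3+(z*2)))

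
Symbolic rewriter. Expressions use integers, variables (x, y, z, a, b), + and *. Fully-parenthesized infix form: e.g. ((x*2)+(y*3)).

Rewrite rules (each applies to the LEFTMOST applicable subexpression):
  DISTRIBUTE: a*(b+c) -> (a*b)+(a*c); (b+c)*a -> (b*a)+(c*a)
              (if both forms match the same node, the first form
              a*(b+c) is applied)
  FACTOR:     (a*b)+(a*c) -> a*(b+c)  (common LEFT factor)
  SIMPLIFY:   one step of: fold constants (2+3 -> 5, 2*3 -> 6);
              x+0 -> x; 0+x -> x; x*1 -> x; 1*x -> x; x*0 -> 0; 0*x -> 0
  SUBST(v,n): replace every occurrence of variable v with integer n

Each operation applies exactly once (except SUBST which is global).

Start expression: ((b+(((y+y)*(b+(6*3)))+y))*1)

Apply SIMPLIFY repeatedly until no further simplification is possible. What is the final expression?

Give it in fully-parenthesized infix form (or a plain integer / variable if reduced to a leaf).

Answer: (b+(((y+y)*(b+18))+y))

Derivation:
Start: ((b+(((y+y)*(b+(6*3)))+y))*1)
Step 1: at root: ((b+(((y+y)*(b+(6*3)))+y))*1) -> (b+(((y+y)*(b+(6*3)))+y)); overall: ((b+(((y+y)*(b+(6*3)))+y))*1) -> (b+(((y+y)*(b+(6*3)))+y))
Step 2: at RLRR: (6*3) -> 18; overall: (b+(((y+y)*(b+(6*3)))+y)) -> (b+(((y+y)*(b+18))+y))
Fixed point: (b+(((y+y)*(b+18))+y))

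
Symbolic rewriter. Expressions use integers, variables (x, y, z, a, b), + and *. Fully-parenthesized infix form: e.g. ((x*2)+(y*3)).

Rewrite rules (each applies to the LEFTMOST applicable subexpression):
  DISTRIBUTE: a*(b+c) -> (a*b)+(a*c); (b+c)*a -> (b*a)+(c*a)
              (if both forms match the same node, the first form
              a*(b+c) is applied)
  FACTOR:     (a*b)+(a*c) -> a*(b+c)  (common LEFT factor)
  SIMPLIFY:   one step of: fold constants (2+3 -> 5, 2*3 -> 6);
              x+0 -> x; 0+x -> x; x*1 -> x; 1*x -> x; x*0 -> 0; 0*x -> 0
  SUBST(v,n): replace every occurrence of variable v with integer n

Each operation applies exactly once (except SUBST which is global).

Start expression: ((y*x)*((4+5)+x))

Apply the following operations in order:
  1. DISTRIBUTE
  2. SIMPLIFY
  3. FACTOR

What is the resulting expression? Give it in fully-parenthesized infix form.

Start: ((y*x)*((4+5)+x))
Apply DISTRIBUTE at root (target: ((y*x)*((4+5)+x))): ((y*x)*((4+5)+x)) -> (((y*x)*(4+5))+((y*x)*x))
Apply SIMPLIFY at LR (target: (4+5)): (((y*x)*(4+5))+((y*x)*x)) -> (((y*x)*9)+((y*x)*x))
Apply FACTOR at root (target: (((y*x)*9)+((y*x)*x))): (((y*x)*9)+((y*x)*x)) -> ((y*x)*(9+x))

Answer: ((y*x)*(9+x))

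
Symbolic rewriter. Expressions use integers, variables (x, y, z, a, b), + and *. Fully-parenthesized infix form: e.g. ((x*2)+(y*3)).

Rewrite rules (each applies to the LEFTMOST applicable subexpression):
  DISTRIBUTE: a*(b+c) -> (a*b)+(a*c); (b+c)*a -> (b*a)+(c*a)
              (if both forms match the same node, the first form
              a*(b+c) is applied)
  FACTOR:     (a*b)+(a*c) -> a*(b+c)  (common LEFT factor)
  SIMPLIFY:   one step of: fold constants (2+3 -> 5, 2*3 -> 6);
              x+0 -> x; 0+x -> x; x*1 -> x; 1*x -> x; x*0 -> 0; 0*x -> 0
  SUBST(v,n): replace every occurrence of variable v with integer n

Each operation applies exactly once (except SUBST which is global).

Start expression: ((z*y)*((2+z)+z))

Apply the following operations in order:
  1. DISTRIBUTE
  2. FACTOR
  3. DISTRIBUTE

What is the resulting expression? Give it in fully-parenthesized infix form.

Start: ((z*y)*((2+z)+z))
Apply DISTRIBUTE at root (target: ((z*y)*((2+z)+z))): ((z*y)*((2+z)+z)) -> (((z*y)*(2+z))+((z*y)*z))
Apply FACTOR at root (target: (((z*y)*(2+z))+((z*y)*z))): (((z*y)*(2+z))+((z*y)*z)) -> ((z*y)*((2+z)+z))
Apply DISTRIBUTE at root (target: ((z*y)*((2+z)+z))): ((z*y)*((2+z)+z)) -> (((z*y)*(2+z))+((z*y)*z))

Answer: (((z*y)*(2+z))+((z*y)*z))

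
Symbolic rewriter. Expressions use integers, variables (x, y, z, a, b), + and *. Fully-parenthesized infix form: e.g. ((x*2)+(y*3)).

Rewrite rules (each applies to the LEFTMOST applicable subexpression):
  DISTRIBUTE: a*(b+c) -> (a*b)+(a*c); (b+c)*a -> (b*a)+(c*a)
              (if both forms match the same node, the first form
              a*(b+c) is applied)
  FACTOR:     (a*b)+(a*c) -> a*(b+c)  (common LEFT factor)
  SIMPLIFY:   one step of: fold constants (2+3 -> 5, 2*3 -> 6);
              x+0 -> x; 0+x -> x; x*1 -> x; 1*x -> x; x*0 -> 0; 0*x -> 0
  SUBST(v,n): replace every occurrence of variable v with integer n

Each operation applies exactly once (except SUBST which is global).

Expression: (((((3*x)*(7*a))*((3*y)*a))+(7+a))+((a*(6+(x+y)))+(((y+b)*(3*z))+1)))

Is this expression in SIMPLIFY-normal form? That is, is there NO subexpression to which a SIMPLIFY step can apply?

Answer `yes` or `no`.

Answer: yes

Derivation:
Expression: (((((3*x)*(7*a))*((3*y)*a))+(7+a))+((a*(6+(x+y)))+(((y+b)*(3*z))+1)))
Scanning for simplifiable subexpressions (pre-order)...
  at root: (((((3*x)*(7*a))*((3*y)*a))+(7+a))+((a*(6+(x+y)))+(((y+b)*(3*z))+1))) (not simplifiable)
  at L: ((((3*x)*(7*a))*((3*y)*a))+(7+a)) (not simplifiable)
  at LL: (((3*x)*(7*a))*((3*y)*a)) (not simplifiable)
  at LLL: ((3*x)*(7*a)) (not simplifiable)
  at LLLL: (3*x) (not simplifiable)
  at LLLR: (7*a) (not simplifiable)
  at LLR: ((3*y)*a) (not simplifiable)
  at LLRL: (3*y) (not simplifiable)
  at LR: (7+a) (not simplifiable)
  at R: ((a*(6+(x+y)))+(((y+b)*(3*z))+1)) (not simplifiable)
  at RL: (a*(6+(x+y))) (not simplifiable)
  at RLR: (6+(x+y)) (not simplifiable)
  at RLRR: (x+y) (not simplifiable)
  at RR: (((y+b)*(3*z))+1) (not simplifiable)
  at RRL: ((y+b)*(3*z)) (not simplifiable)
  at RRLL: (y+b) (not simplifiable)
  at RRLR: (3*z) (not simplifiable)
Result: no simplifiable subexpression found -> normal form.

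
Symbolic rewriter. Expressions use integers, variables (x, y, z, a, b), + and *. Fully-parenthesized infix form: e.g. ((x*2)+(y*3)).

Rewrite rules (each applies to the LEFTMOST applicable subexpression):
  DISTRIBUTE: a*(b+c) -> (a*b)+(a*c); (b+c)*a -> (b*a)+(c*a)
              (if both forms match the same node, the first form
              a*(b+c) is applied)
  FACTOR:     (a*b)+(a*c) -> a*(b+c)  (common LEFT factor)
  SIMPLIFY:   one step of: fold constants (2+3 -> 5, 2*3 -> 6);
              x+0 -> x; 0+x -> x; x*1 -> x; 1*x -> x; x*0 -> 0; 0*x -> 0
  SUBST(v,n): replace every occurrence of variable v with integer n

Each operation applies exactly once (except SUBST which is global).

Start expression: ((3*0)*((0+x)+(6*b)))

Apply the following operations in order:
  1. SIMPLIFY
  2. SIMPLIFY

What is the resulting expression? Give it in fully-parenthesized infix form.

Answer: 0

Derivation:
Start: ((3*0)*((0+x)+(6*b)))
Apply SIMPLIFY at L (target: (3*0)): ((3*0)*((0+x)+(6*b))) -> (0*((0+x)+(6*b)))
Apply SIMPLIFY at root (target: (0*((0+x)+(6*b)))): (0*((0+x)+(6*b))) -> 0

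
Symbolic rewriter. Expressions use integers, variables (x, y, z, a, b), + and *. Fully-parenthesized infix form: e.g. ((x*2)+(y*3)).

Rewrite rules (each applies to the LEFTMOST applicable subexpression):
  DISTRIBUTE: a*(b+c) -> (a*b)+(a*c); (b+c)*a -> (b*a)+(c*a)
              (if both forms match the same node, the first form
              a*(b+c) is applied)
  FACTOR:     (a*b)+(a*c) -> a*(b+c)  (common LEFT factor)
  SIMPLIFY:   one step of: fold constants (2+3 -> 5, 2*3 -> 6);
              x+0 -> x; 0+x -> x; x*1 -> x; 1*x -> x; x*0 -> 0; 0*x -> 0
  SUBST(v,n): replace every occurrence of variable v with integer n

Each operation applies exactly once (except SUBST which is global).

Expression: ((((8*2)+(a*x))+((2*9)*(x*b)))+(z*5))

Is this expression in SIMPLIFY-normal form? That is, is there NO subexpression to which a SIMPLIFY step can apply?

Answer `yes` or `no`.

Expression: ((((8*2)+(a*x))+((2*9)*(x*b)))+(z*5))
Scanning for simplifiable subexpressions (pre-order)...
  at root: ((((8*2)+(a*x))+((2*9)*(x*b)))+(z*5)) (not simplifiable)
  at L: (((8*2)+(a*x))+((2*9)*(x*b))) (not simplifiable)
  at LL: ((8*2)+(a*x)) (not simplifiable)
  at LLL: (8*2) (SIMPLIFIABLE)
  at LLR: (a*x) (not simplifiable)
  at LR: ((2*9)*(x*b)) (not simplifiable)
  at LRL: (2*9) (SIMPLIFIABLE)
  at LRR: (x*b) (not simplifiable)
  at R: (z*5) (not simplifiable)
Found simplifiable subexpr at path LLL: (8*2)
One SIMPLIFY step would give: (((16+(a*x))+((2*9)*(x*b)))+(z*5))
-> NOT in normal form.

Answer: no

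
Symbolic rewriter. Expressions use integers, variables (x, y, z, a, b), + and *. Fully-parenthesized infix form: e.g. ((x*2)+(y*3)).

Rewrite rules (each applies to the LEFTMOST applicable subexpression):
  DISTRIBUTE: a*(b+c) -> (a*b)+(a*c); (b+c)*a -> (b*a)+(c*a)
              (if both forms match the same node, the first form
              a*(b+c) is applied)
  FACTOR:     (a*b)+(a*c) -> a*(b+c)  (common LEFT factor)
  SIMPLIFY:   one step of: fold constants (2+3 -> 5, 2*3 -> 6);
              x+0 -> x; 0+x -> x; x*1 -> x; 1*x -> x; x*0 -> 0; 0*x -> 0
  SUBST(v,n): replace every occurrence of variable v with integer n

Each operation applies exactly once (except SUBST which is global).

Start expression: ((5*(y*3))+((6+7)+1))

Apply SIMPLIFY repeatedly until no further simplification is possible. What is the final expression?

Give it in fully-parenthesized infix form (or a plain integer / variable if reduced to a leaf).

Answer: ((5*(y*3))+14)

Derivation:
Start: ((5*(y*3))+((6+7)+1))
Step 1: at RL: (6+7) -> 13; overall: ((5*(y*3))+((6+7)+1)) -> ((5*(y*3))+(13+1))
Step 2: at R: (13+1) -> 14; overall: ((5*(y*3))+(13+1)) -> ((5*(y*3))+14)
Fixed point: ((5*(y*3))+14)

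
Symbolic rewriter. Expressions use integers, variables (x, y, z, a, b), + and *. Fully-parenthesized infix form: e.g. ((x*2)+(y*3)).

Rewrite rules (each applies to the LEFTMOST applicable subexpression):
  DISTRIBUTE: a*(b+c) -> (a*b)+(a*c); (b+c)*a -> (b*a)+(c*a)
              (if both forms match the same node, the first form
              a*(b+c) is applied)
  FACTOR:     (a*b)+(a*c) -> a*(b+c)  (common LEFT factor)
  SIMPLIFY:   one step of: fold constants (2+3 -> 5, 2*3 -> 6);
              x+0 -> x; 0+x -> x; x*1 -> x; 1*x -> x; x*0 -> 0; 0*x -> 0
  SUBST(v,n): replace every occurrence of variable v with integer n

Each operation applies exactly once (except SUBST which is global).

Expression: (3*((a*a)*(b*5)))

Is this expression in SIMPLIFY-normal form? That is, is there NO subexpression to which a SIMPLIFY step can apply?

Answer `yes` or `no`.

Expression: (3*((a*a)*(b*5)))
Scanning for simplifiable subexpressions (pre-order)...
  at root: (3*((a*a)*(b*5))) (not simplifiable)
  at R: ((a*a)*(b*5)) (not simplifiable)
  at RL: (a*a) (not simplifiable)
  at RR: (b*5) (not simplifiable)
Result: no simplifiable subexpression found -> normal form.

Answer: yes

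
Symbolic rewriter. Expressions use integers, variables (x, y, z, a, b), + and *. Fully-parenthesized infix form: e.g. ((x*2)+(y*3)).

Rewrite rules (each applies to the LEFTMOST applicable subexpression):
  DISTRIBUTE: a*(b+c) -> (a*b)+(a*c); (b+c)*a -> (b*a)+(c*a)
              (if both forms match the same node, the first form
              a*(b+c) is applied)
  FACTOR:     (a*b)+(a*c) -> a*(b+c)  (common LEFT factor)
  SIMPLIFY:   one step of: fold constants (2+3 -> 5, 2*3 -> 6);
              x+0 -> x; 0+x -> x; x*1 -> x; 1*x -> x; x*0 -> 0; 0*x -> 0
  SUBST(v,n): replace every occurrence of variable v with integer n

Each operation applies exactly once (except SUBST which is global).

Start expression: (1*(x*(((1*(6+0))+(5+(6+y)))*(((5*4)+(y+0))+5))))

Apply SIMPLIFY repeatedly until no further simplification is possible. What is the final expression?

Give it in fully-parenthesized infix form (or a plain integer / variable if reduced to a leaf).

Answer: (x*((6+(5+(6+y)))*((20+y)+5)))

Derivation:
Start: (1*(x*(((1*(6+0))+(5+(6+y)))*(((5*4)+(y+0))+5))))
Step 1: at root: (1*(x*(((1*(6+0))+(5+(6+y)))*(((5*4)+(y+0))+5)))) -> (x*(((1*(6+0))+(5+(6+y)))*(((5*4)+(y+0))+5))); overall: (1*(x*(((1*(6+0))+(5+(6+y)))*(((5*4)+(y+0))+5)))) -> (x*(((1*(6+0))+(5+(6+y)))*(((5*4)+(y+0))+5)))
Step 2: at RLL: (1*(6+0)) -> (6+0); overall: (x*(((1*(6+0))+(5+(6+y)))*(((5*4)+(y+0))+5))) -> (x*(((6+0)+(5+(6+y)))*(((5*4)+(y+0))+5)))
Step 3: at RLL: (6+0) -> 6; overall: (x*(((6+0)+(5+(6+y)))*(((5*4)+(y+0))+5))) -> (x*((6+(5+(6+y)))*(((5*4)+(y+0))+5)))
Step 4: at RRLL: (5*4) -> 20; overall: (x*((6+(5+(6+y)))*(((5*4)+(y+0))+5))) -> (x*((6+(5+(6+y)))*((20+(y+0))+5)))
Step 5: at RRLR: (y+0) -> y; overall: (x*((6+(5+(6+y)))*((20+(y+0))+5))) -> (x*((6+(5+(6+y)))*((20+y)+5)))
Fixed point: (x*((6+(5+(6+y)))*((20+y)+5)))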